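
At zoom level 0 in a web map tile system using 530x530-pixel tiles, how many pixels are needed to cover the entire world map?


tiles per axis = 2^0 = 1
total tiles = 1^2 = 1
pixels per axis = 1 * 530 = 530
total pixels = 530^2 = 280900

280900 pixels


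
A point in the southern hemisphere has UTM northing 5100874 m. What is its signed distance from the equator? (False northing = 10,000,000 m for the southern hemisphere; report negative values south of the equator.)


For southern: actual = 5100874 - 10000000 = -4899126 m

-4899126 m


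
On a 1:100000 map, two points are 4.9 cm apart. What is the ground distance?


ground = 4.9 cm * 100000 / 100 = 4900.0 m = 4.9 km

4.9 km


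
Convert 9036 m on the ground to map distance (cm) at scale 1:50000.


map_cm = 9036 * 100 / 50000 = 18.072 cm ≈ 18.07 cm

18.07 cm


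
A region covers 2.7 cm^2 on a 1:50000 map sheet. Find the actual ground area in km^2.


ground_area = 2.7 * (50000/100)^2 = 675000.0 m^2 = 0.675 km^2

0.675 km^2


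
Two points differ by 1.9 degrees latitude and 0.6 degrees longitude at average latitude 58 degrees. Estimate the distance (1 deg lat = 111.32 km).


dlat_km = 1.9 * 111.32 = 211.508
dlon_km = 0.6 * 111.32 * cos(58) ≈ 35.394
dist = sqrt(211.508^2 + 35.394^2) ≈ 214.4 km

214.4 km


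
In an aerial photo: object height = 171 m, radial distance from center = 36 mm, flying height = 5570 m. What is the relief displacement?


d = h * r / H = 171 * 36 / 5570 = 1.11 mm

1.11 mm


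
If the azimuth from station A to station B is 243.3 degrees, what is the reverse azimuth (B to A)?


back azimuth = (243.3 + 180) mod 360 = 63.3 degrees

63.3 degrees


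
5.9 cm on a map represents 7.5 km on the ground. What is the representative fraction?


ground = 7.5 km = 750000 cm; RF denominator = ground / map = 750000 / 5.9 ≈ 127119; RF = 1:127119

1:127119


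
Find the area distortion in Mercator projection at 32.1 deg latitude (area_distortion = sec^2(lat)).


area_distortion = 1/cos^2(32.1) = 1.394

1.394


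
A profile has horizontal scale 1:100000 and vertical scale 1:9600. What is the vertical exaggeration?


VE = horizontal_scale / vertical_scale = 100000 / 9600 ≈ 10.4

10.4x


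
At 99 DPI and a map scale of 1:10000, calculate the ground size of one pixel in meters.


pixel_cm = 2.54 / 99 ≈ 0.025657 cm
ground = pixel_cm * 10000 / 100 = 2.54 * 10000 / (99 * 100) = 25400 / 9900 ≈ 2.57 m

2.57 m


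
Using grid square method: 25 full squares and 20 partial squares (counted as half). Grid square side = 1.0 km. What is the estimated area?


effective squares = 25 + 20 * 0.5 = 35.0
area = 35.0 * 1.0 = 35.0 km^2

35.0 km^2


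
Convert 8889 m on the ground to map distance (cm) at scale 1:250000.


map_cm = 8889 * 100 / 250000 = 3.5556 cm ≈ 3.56 cm

3.56 cm


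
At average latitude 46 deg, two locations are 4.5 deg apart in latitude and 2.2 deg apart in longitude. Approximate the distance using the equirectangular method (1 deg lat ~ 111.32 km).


dlat_km = 4.5 * 111.32 = 500.94
dlon_km = 2.2 * 111.32 * cos(46) ≈ 170.125
dist = sqrt(500.94^2 + 170.125^2) ≈ 529.0 km

529.0 km


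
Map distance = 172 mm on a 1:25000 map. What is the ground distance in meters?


ground = 172 mm * 25000 / 1000 = 4300.0 m

4300.0 m


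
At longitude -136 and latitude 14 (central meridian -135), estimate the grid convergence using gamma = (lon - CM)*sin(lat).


gamma = (-136 - -135) * sin(14) = -1 * 0.241922 = -0.242 degrees

-0.242 degrees


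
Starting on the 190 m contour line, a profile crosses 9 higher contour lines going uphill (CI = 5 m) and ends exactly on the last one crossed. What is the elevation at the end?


elevation = 190 + 9 * 5 = 235 m

235 m


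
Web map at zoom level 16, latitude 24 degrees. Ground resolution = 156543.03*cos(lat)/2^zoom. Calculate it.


res = 156543.03 * cos(24) / 2^16 = 156543.03 * 0.91354546 / 65536 = 2.18 m/pixel

2.18 m/pixel


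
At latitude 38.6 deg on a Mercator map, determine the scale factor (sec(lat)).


SF = 1 / cos(38.6) = 1 / 0.78152 = 1.28

1.28


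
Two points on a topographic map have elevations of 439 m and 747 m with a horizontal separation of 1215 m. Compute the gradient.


gradient = (747 - 439) / 1215 = 308 / 1215 = 0.2535

0.2535


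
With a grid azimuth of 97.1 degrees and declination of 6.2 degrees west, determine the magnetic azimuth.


magnetic azimuth = grid azimuth - declination (east +ve)
mag_az = 97.1 - -6.2 = 103.3 degrees

103.3 degrees


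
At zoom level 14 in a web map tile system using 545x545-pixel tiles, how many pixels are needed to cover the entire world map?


tiles per axis = 2^14 = 16384
total tiles = 16384^2 = 268435456
pixels per axis = 16384 * 545 = 8929280
total pixels = 8929280^2 = 79732041318400

79732041318400 pixels


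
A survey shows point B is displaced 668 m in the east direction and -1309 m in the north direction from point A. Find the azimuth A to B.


az = atan2(668, -1309) = 153.0 deg
adjusted to 0-360: 153.0 degrees

153.0 degrees


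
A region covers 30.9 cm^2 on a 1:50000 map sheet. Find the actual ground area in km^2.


ground_area = 30.9 * (50000/100)^2 = 7725000.0 m^2 = 7.725 km^2

7.725 km^2


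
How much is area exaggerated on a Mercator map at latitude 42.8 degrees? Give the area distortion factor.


area_distortion = 1/cos^2(42.8) = 1.857

1.857


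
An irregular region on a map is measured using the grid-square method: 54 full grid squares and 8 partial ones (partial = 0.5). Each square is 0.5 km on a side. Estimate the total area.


effective squares = 54 + 8 * 0.5 = 58.0
area = 58.0 * 0.25 = 14.5 km^2

14.5 km^2


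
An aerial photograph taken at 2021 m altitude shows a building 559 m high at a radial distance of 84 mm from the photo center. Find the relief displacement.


d = h * r / H = 559 * 84 / 2021 = 23.23 mm

23.23 mm


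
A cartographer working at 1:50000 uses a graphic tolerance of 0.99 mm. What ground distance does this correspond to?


ground = 0.99 mm * 50000 / 1000 = 49.5 m

49.5 m


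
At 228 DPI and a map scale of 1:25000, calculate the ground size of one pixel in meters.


pixel_cm = 2.54 / 228 ≈ 0.01114 cm
ground = pixel_cm * 25000 / 100 = 2.54 * 25000 / (228 * 100) = 63500 / 22800 ≈ 2.79 m

2.79 m


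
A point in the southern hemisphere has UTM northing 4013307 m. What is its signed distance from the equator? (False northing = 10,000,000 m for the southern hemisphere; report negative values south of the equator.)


For southern: actual = 4013307 - 10000000 = -5986693 m

-5986693 m


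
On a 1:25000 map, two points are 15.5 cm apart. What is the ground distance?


ground = 15.5 cm * 25000 / 100 = 3875.0 m = 3.875 km

3.875 km


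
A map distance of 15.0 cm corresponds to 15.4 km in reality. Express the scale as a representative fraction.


ground = 15.4 km = 1540000 cm; RF denominator = ground / map = 1540000 / 15.0 ≈ 102667; RF = 1:102667

1:102667


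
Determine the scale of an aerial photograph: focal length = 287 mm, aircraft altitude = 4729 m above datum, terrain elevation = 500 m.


scale = f / (H - h) = 287 mm / 4229 m = 287 / 4229000 = 1:14735

1:14735


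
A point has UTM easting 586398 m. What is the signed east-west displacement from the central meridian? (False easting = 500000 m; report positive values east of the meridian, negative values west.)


displacement = 586398 - 500000 = 86398 m

86398 m


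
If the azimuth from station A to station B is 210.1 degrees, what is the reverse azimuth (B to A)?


back azimuth = (210.1 + 180) mod 360 = 30.1 degrees

30.1 degrees


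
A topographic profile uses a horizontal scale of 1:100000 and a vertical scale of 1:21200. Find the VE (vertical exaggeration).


VE = horizontal_scale / vertical_scale = 100000 / 21200 ≈ 4.7

4.7x


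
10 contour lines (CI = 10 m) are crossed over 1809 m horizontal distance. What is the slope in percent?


elevation change = 10 * 10 = 100 m
slope = 100 / 1809 * 100 = 5.5%

5.5%


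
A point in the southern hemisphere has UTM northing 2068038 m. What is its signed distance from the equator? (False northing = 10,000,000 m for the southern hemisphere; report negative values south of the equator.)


For southern: actual = 2068038 - 10000000 = -7931962 m

-7931962 m


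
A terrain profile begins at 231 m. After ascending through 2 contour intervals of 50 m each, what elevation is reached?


elevation = 231 + 2 * 50 = 331 m

331 m


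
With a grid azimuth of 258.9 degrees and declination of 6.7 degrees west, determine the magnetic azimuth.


magnetic azimuth = grid azimuth - declination (east +ve)
mag_az = 258.9 - -6.7 = 265.6 degrees

265.6 degrees


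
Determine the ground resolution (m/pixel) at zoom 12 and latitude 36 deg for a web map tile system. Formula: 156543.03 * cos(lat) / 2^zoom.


res = 156543.03 * cos(36) / 2^12 = 156543.03 * 0.80901699 / 4096 = 30.92 m/pixel

30.92 m/pixel


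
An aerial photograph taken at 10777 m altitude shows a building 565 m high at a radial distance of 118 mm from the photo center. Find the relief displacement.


d = h * r / H = 565 * 118 / 10777 = 6.19 mm

6.19 mm


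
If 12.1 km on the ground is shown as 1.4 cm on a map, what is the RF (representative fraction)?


ground = 12.1 km = 1210000 cm; RF denominator = ground / map = 1210000 / 1.4 ≈ 864286; RF = 1:864286

1:864286


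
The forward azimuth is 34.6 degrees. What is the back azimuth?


back azimuth = (34.6 + 180) mod 360 = 214.6 degrees

214.6 degrees


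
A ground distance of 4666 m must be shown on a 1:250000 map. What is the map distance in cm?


map_cm = 4666 * 100 / 250000 = 1.8664 cm ≈ 1.87 cm

1.87 cm


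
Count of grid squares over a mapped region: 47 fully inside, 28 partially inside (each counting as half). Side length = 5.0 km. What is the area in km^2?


effective squares = 47 + 28 * 0.5 = 61.0
area = 61.0 * 25.0 = 1525.0 km^2

1525.0 km^2


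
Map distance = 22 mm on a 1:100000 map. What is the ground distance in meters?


ground = 22 mm * 100000 / 1000 = 2200.0 m

2200.0 m


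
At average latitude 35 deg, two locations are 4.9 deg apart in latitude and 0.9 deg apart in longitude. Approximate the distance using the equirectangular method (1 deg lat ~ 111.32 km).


dlat_km = 4.9 * 111.32 = 545.468
dlon_km = 0.9 * 111.32 * cos(35) ≈ 82.069
dist = sqrt(545.468^2 + 82.069^2) ≈ 551.6 km

551.6 km


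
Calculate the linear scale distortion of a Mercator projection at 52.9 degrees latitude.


SF = 1 / cos(52.9) = 1 / 0.603208 = 1.658

1.658


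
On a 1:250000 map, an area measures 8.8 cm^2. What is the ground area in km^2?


ground_area = 8.8 * (250000/100)^2 = 55000000.0 m^2 = 55.0 km^2

55.0 km^2


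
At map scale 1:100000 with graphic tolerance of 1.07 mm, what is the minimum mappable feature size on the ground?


ground = 1.07 mm * 100000 / 1000 = 107.0 m

107.0 m


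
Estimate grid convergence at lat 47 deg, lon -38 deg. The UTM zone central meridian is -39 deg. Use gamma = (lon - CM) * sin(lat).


gamma = (-38 - -39) * sin(47) = 1 * 0.731354 = 0.731 degrees

0.731 degrees


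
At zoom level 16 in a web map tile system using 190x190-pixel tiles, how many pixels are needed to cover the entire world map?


tiles per axis = 2^16 = 65536
total tiles = 65536^2 = 4294967296
pixels per axis = 65536 * 190 = 12451840
total pixels = 12451840^2 = 155048319385600

155048319385600 pixels


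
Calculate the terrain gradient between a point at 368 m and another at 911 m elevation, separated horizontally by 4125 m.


gradient = (911 - 368) / 4125 = 543 / 4125 = 0.1316

0.1316


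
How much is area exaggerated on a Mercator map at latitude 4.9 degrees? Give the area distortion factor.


area_distortion = 1/cos^2(4.9) = 1.007

1.007


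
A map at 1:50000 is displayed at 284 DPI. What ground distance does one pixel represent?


pixel_cm = 2.54 / 284 ≈ 0.008944 cm
ground = pixel_cm * 50000 / 100 = 2.54 * 50000 / (284 * 100) = 127000 / 28400 ≈ 4.47 m

4.47 m


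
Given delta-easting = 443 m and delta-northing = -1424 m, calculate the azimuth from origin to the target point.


az = atan2(443, -1424) = 162.7 deg
adjusted to 0-360: 162.7 degrees

162.7 degrees


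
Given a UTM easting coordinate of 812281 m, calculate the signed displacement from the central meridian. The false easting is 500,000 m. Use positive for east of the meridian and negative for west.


displacement = 812281 - 500000 = 312281 m

312281 m


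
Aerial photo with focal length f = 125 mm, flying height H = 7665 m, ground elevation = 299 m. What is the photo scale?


scale = f / (H - h) = 125 mm / 7366 m = 125 / 7366000 = 1:58928

1:58928


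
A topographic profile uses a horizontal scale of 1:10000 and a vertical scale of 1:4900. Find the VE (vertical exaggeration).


VE = horizontal_scale / vertical_scale = 10000 / 4900 ≈ 2.0

2.0x


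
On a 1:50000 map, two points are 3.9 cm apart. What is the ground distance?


ground = 3.9 cm * 50000 / 100 = 1950.0 m = 1.95 km

1.95 km


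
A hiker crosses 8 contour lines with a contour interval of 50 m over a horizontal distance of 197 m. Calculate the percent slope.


elevation change = 8 * 50 = 400 m
slope = 400 / 197 * 100 = 203.0%

203.0%


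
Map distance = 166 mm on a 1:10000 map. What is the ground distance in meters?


ground = 166 mm * 10000 / 1000 = 1660.0 m

1660.0 m


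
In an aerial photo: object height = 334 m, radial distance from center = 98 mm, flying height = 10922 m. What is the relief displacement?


d = h * r / H = 334 * 98 / 10922 = 3.0 mm

3.0 mm


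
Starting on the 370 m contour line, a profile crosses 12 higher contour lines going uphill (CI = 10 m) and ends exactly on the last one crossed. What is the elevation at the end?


elevation = 370 + 12 * 10 = 490 m

490 m


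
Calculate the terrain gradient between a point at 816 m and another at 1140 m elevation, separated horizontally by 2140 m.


gradient = (1140 - 816) / 2140 = 324 / 2140 = 0.1514

0.1514


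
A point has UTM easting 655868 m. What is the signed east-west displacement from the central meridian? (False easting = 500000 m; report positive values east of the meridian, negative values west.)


displacement = 655868 - 500000 = 155868 m

155868 m


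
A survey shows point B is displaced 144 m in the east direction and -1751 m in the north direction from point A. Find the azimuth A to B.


az = atan2(144, -1751) = 175.3 deg
adjusted to 0-360: 175.3 degrees

175.3 degrees


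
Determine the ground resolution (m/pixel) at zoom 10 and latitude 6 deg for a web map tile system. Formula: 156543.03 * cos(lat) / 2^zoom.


res = 156543.03 * cos(6) / 2^10 = 156543.03 * 0.9945219 / 1024 = 152.04 m/pixel

152.04 m/pixel


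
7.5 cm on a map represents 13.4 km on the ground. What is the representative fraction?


ground = 13.4 km = 1340000 cm; RF denominator = ground / map = 1340000 / 7.5 ≈ 178667; RF = 1:178667

1:178667


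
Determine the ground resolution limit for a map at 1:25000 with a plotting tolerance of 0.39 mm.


ground = 0.39 mm * 25000 / 1000 = 9.75 m

9.75 m


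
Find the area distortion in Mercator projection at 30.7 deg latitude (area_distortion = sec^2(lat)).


area_distortion = 1/cos^2(30.7) = 1.353

1.353


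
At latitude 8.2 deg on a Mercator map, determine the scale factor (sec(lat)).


SF = 1 / cos(8.2) = 1 / 0.989776 = 1.01

1.01


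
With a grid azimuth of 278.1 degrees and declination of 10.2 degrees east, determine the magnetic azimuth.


magnetic azimuth = grid azimuth - declination (east +ve)
mag_az = 278.1 - 10.2 = 267.9 degrees

267.9 degrees


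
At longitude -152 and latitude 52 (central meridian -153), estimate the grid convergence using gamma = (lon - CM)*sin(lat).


gamma = (-152 - -153) * sin(52) = 1 * 0.788011 = 0.788 degrees

0.788 degrees


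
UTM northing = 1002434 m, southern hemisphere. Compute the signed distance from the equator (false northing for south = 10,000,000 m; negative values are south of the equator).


For southern: actual = 1002434 - 10000000 = -8997566 m

-8997566 m


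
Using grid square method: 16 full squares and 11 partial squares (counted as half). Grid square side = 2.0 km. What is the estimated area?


effective squares = 16 + 11 * 0.5 = 21.5
area = 21.5 * 4.0 = 86.0 km^2

86.0 km^2


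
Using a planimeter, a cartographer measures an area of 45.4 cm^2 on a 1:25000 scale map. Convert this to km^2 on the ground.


ground_area = 45.4 * (25000/100)^2 = 2837500.0 m^2 = 2.8375 km^2 ≈ 2.838 km^2

2.838 km^2


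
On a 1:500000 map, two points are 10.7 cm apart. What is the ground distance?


ground = 10.7 cm * 500000 / 100 = 53500.0 m = 53.5 km

53.5 km


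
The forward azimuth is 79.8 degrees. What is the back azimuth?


back azimuth = (79.8 + 180) mod 360 = 259.8 degrees

259.8 degrees


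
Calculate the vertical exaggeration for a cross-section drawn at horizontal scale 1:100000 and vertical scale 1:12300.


VE = horizontal_scale / vertical_scale = 100000 / 12300 ≈ 8.1

8.1x


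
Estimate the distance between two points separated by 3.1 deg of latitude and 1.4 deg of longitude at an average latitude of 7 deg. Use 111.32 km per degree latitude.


dlat_km = 3.1 * 111.32 = 345.092
dlon_km = 1.4 * 111.32 * cos(7) ≈ 154.686
dist = sqrt(345.092^2 + 154.686^2) ≈ 378.2 km

378.2 km


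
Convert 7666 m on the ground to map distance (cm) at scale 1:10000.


map_cm = 7666 * 100 / 10000 = 76.66 cm

76.66 cm


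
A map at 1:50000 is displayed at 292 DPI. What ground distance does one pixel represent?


pixel_cm = 2.54 / 292 ≈ 0.008699 cm
ground = pixel_cm * 50000 / 100 = 2.54 * 50000 / (292 * 100) = 127000 / 29200 ≈ 4.35 m

4.35 m


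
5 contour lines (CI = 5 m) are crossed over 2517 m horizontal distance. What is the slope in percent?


elevation change = 5 * 5 = 25 m
slope = 25 / 2517 * 100 = 1.0%

1.0%


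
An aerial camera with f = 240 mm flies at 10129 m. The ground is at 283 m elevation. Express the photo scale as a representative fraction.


scale = f / (H - h) = 240 mm / 9846 m = 240 / 9846000 = 1:41025

1:41025


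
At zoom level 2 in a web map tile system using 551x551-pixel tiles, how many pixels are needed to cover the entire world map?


tiles per axis = 2^2 = 4
total tiles = 4^2 = 16
pixels per axis = 4 * 551 = 2204
total pixels = 2204^2 = 4857616

4857616 pixels


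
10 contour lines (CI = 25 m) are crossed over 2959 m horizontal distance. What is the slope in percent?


elevation change = 10 * 25 = 250 m
slope = 250 / 2959 * 100 = 8.4%

8.4%


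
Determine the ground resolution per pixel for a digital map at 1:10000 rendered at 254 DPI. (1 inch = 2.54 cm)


pixel_cm = 2.54 / 254 = 0.01 cm
ground = pixel_cm * 10000 / 100 = 2.54 * 10000 / (254 * 100) = 25400 / 25400 = 1.0 m

1.0 m


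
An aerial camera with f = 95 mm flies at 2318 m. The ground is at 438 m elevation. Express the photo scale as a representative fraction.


scale = f / (H - h) = 95 mm / 1880 m = 95 / 1880000 = 1:19789

1:19789


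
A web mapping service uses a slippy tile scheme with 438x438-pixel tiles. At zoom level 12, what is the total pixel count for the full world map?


tiles per axis = 2^12 = 4096
total tiles = 4096^2 = 16777216
pixels per axis = 4096 * 438 = 1794048
total pixels = 1794048^2 = 3218608226304

3218608226304 pixels


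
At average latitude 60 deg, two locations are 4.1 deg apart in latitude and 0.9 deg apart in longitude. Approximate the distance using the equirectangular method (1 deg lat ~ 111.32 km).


dlat_km = 4.1 * 111.32 = 456.412
dlon_km = 0.9 * 111.32 * cos(60) ≈ 50.094
dist = sqrt(456.412^2 + 50.094^2) ≈ 459.2 km

459.2 km


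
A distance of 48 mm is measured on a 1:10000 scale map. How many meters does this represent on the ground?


ground = 48 mm * 10000 / 1000 = 480.0 m

480.0 m


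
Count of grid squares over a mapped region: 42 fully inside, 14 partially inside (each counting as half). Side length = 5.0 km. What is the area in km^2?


effective squares = 42 + 14 * 0.5 = 49.0
area = 49.0 * 25.0 = 1225.0 km^2

1225.0 km^2


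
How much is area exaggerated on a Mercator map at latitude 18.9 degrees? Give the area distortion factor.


area_distortion = 1/cos^2(18.9) = 1.117

1.117


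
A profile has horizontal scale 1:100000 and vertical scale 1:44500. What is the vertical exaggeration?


VE = horizontal_scale / vertical_scale = 100000 / 44500 ≈ 2.2

2.2x


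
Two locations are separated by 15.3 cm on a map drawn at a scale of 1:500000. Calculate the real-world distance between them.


ground = 15.3 cm * 500000 / 100 = 76500.0 m = 76.5 km

76.5 km


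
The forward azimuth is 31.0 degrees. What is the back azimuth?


back azimuth = (31.0 + 180) mod 360 = 211.0 degrees

211.0 degrees


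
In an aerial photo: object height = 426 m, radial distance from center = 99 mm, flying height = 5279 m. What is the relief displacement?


d = h * r / H = 426 * 99 / 5279 = 7.99 mm

7.99 mm


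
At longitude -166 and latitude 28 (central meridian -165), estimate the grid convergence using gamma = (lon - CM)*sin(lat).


gamma = (-166 - -165) * sin(28) = -1 * 0.469472 = -0.469 degrees

-0.469 degrees


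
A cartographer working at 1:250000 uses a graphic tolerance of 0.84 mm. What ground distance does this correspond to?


ground = 0.84 mm * 250000 / 1000 = 210.0 m

210.0 m


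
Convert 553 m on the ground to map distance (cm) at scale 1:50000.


map_cm = 553 * 100 / 50000 = 1.106 cm ≈ 1.11 cm

1.11 cm


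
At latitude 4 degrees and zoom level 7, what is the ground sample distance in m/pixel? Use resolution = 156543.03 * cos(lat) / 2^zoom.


res = 156543.03 * cos(4) / 2^7 = 156543.03 * 0.99756405 / 128 = 1220.01 m/pixel

1220.01 m/pixel


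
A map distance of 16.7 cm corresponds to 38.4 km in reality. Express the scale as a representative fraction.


ground = 38.4 km = 3840000 cm; RF denominator = ground / map = 3840000 / 16.7 ≈ 229940; RF = 1:229940

1:229940


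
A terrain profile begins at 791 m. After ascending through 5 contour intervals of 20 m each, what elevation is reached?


elevation = 791 + 5 * 20 = 891 m

891 m


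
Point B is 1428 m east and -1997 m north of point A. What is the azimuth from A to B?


az = atan2(1428, -1997) = 144.4 deg
adjusted to 0-360: 144.4 degrees

144.4 degrees


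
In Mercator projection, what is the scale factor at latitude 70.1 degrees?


SF = 1 / cos(70.1) = 1 / 0.34038 = 2.938

2.938


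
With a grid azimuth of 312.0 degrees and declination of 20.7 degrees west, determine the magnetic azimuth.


magnetic azimuth = grid azimuth - declination (east +ve)
mag_az = 312.0 - -20.7 = 332.7 degrees

332.7 degrees


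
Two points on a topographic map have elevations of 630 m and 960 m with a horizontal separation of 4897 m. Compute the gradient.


gradient = (960 - 630) / 4897 = 330 / 4897 = 0.0674

0.0674


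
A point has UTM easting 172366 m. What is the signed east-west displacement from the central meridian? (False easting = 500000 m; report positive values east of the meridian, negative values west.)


displacement = 172366 - 500000 = -327634 m

-327634 m


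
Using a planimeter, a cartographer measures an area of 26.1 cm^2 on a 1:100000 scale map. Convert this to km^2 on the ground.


ground_area = 26.1 * (100000/100)^2 = 26100000.0 m^2 = 26.1 km^2

26.1 km^2


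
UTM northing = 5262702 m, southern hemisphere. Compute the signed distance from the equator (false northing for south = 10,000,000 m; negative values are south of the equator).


For southern: actual = 5262702 - 10000000 = -4737298 m

-4737298 m


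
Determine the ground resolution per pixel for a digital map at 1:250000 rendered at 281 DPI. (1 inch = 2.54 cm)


pixel_cm = 2.54 / 281 ≈ 0.009039 cm
ground = pixel_cm * 250000 / 100 = 2.54 * 250000 / (281 * 100) = 635000 / 28100 ≈ 22.6 m

22.6 m


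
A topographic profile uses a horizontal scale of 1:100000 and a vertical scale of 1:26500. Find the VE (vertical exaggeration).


VE = horizontal_scale / vertical_scale = 100000 / 26500 ≈ 3.8

3.8x


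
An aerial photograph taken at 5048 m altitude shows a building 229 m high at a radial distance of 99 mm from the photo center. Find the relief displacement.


d = h * r / H = 229 * 99 / 5048 = 4.49 mm

4.49 mm


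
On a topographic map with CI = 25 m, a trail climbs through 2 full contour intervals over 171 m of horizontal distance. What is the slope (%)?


elevation change = 2 * 25 = 50 m
slope = 50 / 171 * 100 = 29.2%

29.2%


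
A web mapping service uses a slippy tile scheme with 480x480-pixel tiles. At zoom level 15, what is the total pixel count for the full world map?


tiles per axis = 2^15 = 32768
total tiles = 32768^2 = 1073741824
pixels per axis = 32768 * 480 = 15728640
total pixels = 15728640^2 = 247390116249600

247390116249600 pixels


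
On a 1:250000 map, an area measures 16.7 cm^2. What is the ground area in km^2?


ground_area = 16.7 * (250000/100)^2 = 104375000.0 m^2 = 104.375 km^2

104.375 km^2


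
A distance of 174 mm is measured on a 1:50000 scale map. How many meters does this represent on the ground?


ground = 174 mm * 50000 / 1000 = 8700.0 m

8700.0 m


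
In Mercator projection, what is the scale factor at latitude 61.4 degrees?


SF = 1 / cos(61.4) = 1 / 0.478692 = 2.089

2.089


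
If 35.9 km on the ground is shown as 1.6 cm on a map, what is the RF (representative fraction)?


ground = 35.9 km = 3590000 cm; RF denominator = ground / map = 3590000 / 1.6 = 2243750; RF = 1:2243750

1:2243750


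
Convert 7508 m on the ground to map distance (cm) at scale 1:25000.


map_cm = 7508 * 100 / 25000 = 30.032 cm ≈ 30.03 cm

30.03 cm


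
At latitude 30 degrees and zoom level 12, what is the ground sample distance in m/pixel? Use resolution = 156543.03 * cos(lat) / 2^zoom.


res = 156543.03 * cos(30) / 2^12 = 156543.03 * 0.8660254 / 4096 = 33.1 m/pixel

33.1 m/pixel


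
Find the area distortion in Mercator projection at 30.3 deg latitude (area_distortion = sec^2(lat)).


area_distortion = 1/cos^2(30.3) = 1.341

1.341


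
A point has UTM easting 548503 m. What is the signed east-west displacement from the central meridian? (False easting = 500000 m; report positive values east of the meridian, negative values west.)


displacement = 548503 - 500000 = 48503 m

48503 m


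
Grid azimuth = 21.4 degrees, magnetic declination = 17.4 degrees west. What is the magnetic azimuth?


magnetic azimuth = grid azimuth - declination (east +ve)
mag_az = 21.4 - -17.4 = 38.8 degrees

38.8 degrees


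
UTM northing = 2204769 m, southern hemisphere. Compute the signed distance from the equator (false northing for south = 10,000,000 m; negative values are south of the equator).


For southern: actual = 2204769 - 10000000 = -7795231 m

-7795231 m


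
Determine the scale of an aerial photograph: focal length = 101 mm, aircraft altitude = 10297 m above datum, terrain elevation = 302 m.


scale = f / (H - h) = 101 mm / 9995 m = 101 / 9995000 = 1:98960

1:98960


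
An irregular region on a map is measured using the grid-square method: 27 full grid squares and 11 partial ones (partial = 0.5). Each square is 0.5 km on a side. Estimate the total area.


effective squares = 27 + 11 * 0.5 = 32.5
area = 32.5 * 0.25 = 8.125 km^2

8.125 km^2


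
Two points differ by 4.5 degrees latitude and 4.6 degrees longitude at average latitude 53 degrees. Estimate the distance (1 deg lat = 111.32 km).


dlat_km = 4.5 * 111.32 = 500.94
dlon_km = 4.6 * 111.32 * cos(53) ≈ 308.173
dist = sqrt(500.94^2 + 308.173^2) ≈ 588.1 km

588.1 km


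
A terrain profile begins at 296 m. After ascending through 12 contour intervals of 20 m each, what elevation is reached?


elevation = 296 + 12 * 20 = 536 m

536 m


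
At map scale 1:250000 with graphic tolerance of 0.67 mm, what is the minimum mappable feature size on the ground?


ground = 0.67 mm * 250000 / 1000 = 167.5 m

167.5 m


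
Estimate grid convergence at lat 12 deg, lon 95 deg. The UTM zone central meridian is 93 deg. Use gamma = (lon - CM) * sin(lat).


gamma = (95 - 93) * sin(12) = 2 * 0.207912 = 0.416 degrees

0.416 degrees


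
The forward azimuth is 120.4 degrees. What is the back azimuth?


back azimuth = (120.4 + 180) mod 360 = 300.4 degrees

300.4 degrees


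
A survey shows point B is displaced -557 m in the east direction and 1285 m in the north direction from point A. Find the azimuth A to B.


az = atan2(-557, 1285) = -23.4 deg
adjusted to 0-360: 336.6 degrees

336.6 degrees


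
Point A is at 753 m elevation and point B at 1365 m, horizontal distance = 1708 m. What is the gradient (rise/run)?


gradient = (1365 - 753) / 1708 = 612 / 1708 = 0.3583

0.3583


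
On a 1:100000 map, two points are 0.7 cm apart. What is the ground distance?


ground = 0.7 cm * 100000 / 100 = 700.0 m

700.0 m


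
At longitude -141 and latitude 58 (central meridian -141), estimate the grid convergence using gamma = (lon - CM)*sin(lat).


gamma = (-141 - -141) * sin(58) = 0 * 0.848048 = 0.0 degrees

0.0 degrees


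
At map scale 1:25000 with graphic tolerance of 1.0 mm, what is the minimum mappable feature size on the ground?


ground = 1.0 mm * 25000 / 1000 = 25.0 m

25.0 m


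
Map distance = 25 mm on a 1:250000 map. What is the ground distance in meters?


ground = 25 mm * 250000 / 1000 = 6250.0 m

6250.0 m


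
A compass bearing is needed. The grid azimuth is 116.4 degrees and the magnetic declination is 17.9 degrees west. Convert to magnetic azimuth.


magnetic azimuth = grid azimuth - declination (east +ve)
mag_az = 116.4 - -17.9 = 134.3 degrees

134.3 degrees


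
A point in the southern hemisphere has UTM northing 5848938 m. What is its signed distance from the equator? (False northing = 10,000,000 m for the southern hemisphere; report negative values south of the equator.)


For southern: actual = 5848938 - 10000000 = -4151062 m

-4151062 m


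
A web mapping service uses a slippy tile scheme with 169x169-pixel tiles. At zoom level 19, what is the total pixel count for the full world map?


tiles per axis = 2^19 = 524288
total tiles = 524288^2 = 274877906944
pixels per axis = 524288 * 169 = 88604672
total pixels = 88604672^2 = 7850787900227584

7850787900227584 pixels


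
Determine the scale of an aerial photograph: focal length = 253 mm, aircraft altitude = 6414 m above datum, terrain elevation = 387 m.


scale = f / (H - h) = 253 mm / 6027 m = 253 / 6027000 = 1:23822

1:23822


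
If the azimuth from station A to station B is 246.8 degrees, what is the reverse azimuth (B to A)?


back azimuth = (246.8 + 180) mod 360 = 66.8 degrees

66.8 degrees


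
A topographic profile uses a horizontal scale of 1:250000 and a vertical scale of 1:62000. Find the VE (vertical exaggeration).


VE = horizontal_scale / vertical_scale = 250000 / 62000 ≈ 4.0

4.0x


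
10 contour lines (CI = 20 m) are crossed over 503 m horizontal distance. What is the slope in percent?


elevation change = 10 * 20 = 200 m
slope = 200 / 503 * 100 = 39.8%

39.8%


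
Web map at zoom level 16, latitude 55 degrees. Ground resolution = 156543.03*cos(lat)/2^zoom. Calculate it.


res = 156543.03 * cos(55) / 2^16 = 156543.03 * 0.57357644 / 65536 = 1.37 m/pixel

1.37 m/pixel


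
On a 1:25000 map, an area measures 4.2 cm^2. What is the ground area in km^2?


ground_area = 4.2 * (25000/100)^2 = 262500.0 m^2 = 0.2625 km^2 ≈ 0.263 km^2

0.263 km^2


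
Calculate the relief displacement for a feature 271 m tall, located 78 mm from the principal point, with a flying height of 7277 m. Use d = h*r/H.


d = h * r / H = 271 * 78 / 7277 = 2.9 mm

2.9 mm


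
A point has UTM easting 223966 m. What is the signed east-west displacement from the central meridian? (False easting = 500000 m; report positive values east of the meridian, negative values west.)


displacement = 223966 - 500000 = -276034 m

-276034 m


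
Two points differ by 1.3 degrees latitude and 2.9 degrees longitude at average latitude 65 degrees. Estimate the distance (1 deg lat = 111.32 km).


dlat_km = 1.3 * 111.32 = 144.716
dlon_km = 2.9 * 111.32 * cos(65) ≈ 136.433
dist = sqrt(144.716^2 + 136.433^2) ≈ 198.9 km

198.9 km


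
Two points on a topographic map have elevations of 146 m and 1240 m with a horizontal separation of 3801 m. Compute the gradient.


gradient = (1240 - 146) / 3801 = 1094 / 3801 = 0.2878

0.2878


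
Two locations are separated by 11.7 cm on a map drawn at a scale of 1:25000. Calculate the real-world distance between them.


ground = 11.7 cm * 25000 / 100 = 2925.0 m = 2.925 km

2.925 km


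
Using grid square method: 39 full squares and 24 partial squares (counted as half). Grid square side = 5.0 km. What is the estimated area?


effective squares = 39 + 24 * 0.5 = 51.0
area = 51.0 * 25.0 = 1275.0 km^2

1275.0 km^2


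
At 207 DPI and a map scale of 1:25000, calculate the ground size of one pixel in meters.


pixel_cm = 2.54 / 207 ≈ 0.012271 cm
ground = pixel_cm * 25000 / 100 = 2.54 * 25000 / (207 * 100) = 63500 / 20700 ≈ 3.07 m

3.07 m


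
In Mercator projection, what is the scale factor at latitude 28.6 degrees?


SF = 1 / cos(28.6) = 1 / 0.877983 = 1.139

1.139


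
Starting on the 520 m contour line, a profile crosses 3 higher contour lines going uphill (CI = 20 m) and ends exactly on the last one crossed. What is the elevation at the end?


elevation = 520 + 3 * 20 = 580 m

580 m


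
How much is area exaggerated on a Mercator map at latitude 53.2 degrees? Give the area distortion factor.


area_distortion = 1/cos^2(53.2) = 2.787

2.787


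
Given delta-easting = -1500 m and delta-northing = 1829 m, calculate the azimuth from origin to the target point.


az = atan2(-1500, 1829) = -39.4 deg
adjusted to 0-360: 320.6 degrees

320.6 degrees


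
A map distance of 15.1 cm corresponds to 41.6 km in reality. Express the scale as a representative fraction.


ground = 41.6 km = 4160000 cm; RF denominator = ground / map = 4160000 / 15.1 ≈ 275497; RF = 1:275497

1:275497


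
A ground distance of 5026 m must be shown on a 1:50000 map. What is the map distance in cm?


map_cm = 5026 * 100 / 50000 = 10.052 cm ≈ 10.05 cm

10.05 cm


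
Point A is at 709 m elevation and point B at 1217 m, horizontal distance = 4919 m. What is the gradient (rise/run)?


gradient = (1217 - 709) / 4919 = 508 / 4919 = 0.1033

0.1033


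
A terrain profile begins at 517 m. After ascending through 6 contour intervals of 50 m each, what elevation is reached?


elevation = 517 + 6 * 50 = 817 m

817 m


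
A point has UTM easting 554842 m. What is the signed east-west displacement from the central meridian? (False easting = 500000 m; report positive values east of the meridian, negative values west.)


displacement = 554842 - 500000 = 54842 m

54842 m


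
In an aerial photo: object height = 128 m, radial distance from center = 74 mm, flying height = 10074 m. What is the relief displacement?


d = h * r / H = 128 * 74 / 10074 = 0.94 mm

0.94 mm


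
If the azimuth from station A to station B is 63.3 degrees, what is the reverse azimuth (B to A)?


back azimuth = (63.3 + 180) mod 360 = 243.3 degrees

243.3 degrees


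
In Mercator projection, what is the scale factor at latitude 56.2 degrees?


SF = 1 / cos(56.2) = 1 / 0.556296 = 1.798

1.798


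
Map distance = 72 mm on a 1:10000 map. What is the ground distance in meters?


ground = 72 mm * 10000 / 1000 = 720.0 m

720.0 m


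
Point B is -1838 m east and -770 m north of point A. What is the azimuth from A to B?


az = atan2(-1838, -770) = -112.7 deg
adjusted to 0-360: 247.3 degrees

247.3 degrees


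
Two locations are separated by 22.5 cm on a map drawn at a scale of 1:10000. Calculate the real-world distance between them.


ground = 22.5 cm * 10000 / 100 = 2250.0 m = 2.25 km

2.25 km


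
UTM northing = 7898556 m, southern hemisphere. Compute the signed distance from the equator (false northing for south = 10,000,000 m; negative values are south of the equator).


For southern: actual = 7898556 - 10000000 = -2101444 m

-2101444 m


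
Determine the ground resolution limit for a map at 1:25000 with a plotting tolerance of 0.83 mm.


ground = 0.83 mm * 25000 / 1000 = 20.75 m

20.75 m


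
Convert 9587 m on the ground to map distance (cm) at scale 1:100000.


map_cm = 9587 * 100 / 100000 = 9.587 cm ≈ 9.59 cm

9.59 cm


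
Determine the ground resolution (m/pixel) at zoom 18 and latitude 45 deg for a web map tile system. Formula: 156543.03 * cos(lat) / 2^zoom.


res = 156543.03 * cos(45) / 2^18 = 156543.03 * 0.70710678 / 262144 = 0.42 m/pixel

0.42 m/pixel


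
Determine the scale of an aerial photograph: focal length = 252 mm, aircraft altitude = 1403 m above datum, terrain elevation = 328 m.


scale = f / (H - h) = 252 mm / 1075 m = 252 / 1075000 = 1:4266

1:4266


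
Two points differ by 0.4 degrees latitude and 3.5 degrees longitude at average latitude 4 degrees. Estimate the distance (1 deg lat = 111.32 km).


dlat_km = 0.4 * 111.32 = 44.528
dlon_km = 3.5 * 111.32 * cos(4) ≈ 388.671
dist = sqrt(44.528^2 + 388.671^2) ≈ 391.2 km

391.2 km


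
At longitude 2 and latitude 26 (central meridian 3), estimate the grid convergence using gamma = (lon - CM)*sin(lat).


gamma = (2 - 3) * sin(26) = -1 * 0.438371 = -0.438 degrees

-0.438 degrees


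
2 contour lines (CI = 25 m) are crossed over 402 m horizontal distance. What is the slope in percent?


elevation change = 2 * 25 = 50 m
slope = 50 / 402 * 100 = 12.4%

12.4%


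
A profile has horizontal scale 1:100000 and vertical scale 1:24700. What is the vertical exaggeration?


VE = horizontal_scale / vertical_scale = 100000 / 24700 ≈ 4.0

4.0x


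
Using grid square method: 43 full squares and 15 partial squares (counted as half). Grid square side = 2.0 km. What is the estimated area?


effective squares = 43 + 15 * 0.5 = 50.5
area = 50.5 * 4.0 = 202.0 km^2

202.0 km^2


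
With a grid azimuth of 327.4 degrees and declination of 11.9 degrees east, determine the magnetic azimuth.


magnetic azimuth = grid azimuth - declination (east +ve)
mag_az = 327.4 - 11.9 = 315.5 degrees

315.5 degrees


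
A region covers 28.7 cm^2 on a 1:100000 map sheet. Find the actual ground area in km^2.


ground_area = 28.7 * (100000/100)^2 = 28700000.0 m^2 = 28.7 km^2

28.7 km^2


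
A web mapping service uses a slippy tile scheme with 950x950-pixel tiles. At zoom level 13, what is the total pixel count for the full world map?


tiles per axis = 2^13 = 8192
total tiles = 8192^2 = 67108864
pixels per axis = 8192 * 950 = 7782400
total pixels = 7782400^2 = 60565749760000

60565749760000 pixels


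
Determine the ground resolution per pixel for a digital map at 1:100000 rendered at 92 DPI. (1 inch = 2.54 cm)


pixel_cm = 2.54 / 92 ≈ 0.027609 cm
ground = pixel_cm * 100000 / 100 = 2.54 * 100000 / (92 * 100) = 254000 / 9200 ≈ 27.61 m

27.61 m


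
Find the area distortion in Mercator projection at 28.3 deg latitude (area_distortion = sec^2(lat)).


area_distortion = 1/cos^2(28.3) = 1.29

1.29
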